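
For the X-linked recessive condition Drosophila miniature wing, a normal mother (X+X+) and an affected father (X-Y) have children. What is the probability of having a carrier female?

Cross: X+X+ × X-Y
Offspring: 2 X+X-, 2 X+Y
Probability of a carrier female: 2/4 = 1/2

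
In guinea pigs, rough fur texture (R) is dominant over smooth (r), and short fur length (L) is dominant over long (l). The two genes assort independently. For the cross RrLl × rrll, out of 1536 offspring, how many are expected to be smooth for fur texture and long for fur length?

Dihybrid cross RrLl × rrll — consider each gene separately:
fur texture: Rr × rr → 2 Rr, 2 rr → 2 R_ : 2 rr (out of 4)
fur length: Ll × ll → 2 Ll, 2 ll → 2 L_ : 2 ll (out of 4)
Looking for: smooth (rr) and long (ll)
P(smooth) = 2/4, P(long) = 2/4
P(both) = 2/4 × 2/4 = 4/16 = 1/4
Expected count = 1/4 × 1536 = 384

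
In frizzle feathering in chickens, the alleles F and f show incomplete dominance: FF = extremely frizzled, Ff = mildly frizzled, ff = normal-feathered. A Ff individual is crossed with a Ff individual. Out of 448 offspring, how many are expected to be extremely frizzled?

Punnett square for Ff × Ff:
Offspring genotypes: 1 FF, 2 Ff, 1 ff
Phenotype counts: 1 extremely frizzled, 2 mildly frizzled, 1 normal-feathered
extremely frizzled: 1 out of 4 → fraction 1/4
Expected count = 1/4 × 448 = 112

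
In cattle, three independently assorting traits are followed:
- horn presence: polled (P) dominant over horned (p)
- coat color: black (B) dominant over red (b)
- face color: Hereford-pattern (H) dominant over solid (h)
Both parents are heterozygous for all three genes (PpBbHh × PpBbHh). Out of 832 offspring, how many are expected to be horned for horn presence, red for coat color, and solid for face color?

Trihybrid cross: PpBbHh × PpBbHh
Each trait segregates independently with a 3:1 phenotypic ratio, so each gene contributes 3/4 (dominant) or 1/4 (recessive).
Target: horned (horn presence), red (coat color), solid (face color)
Probability = product of independent per-trait probabilities
= 1/4 × 1/4 × 1/4 = 1/64
Expected count = 1/64 × 832 = 13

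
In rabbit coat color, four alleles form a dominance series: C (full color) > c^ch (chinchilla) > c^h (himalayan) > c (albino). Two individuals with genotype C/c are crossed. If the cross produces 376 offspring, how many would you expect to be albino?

Cross: C/c × C/c
Allele dominance: C > c^ch > c^h > c
Offspring genotypes: 1 C/C, 2 C/c, 1 c/c
Phenotype counts: 3 full color, 1 albino
albino: 1 out of 4 → fraction 1/4
Expected count = 1/4 × 376 = 94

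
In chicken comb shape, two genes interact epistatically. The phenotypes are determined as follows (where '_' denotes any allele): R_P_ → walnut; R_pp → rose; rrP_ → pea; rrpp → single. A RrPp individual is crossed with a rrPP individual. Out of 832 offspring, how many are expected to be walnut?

Cross: RrPp × rrPP — consider each gene separately:
R gene: Rr × rr → 2 Rr, 2 rr → 2 R_ : 2 rr (out of 4)
P gene: Pp × PP → 2 PP, 2 Pp → 4 P_ (out of 4)
Genotype classes (out of 4 × 4 = 16): R_P_ = 2×4 = 8; rrP_ = 2×4 = 8
Apply the phenotype rules: R_P_ (8) → walnut; rrP_ (8) → pea
Phenotype counts (out of 16): 8 walnut, 8 pea
walnut: 8 out of 16 → fraction 1/2
Expected count = 1/2 × 832 = 416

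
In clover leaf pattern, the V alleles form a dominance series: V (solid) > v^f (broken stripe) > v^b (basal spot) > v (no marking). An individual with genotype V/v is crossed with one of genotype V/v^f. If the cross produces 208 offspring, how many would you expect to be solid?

Cross: V/v × V/v^f
Allele dominance: V > v^f > v^b > v
Offspring genotypes: 1 V/V, 1 V/v^f, 1 V/v, 1 v^f/v
Phenotype counts: 3 solid, 1 broken stripe
solid: 3 out of 4 → fraction 3/4
Expected count = 3/4 × 208 = 156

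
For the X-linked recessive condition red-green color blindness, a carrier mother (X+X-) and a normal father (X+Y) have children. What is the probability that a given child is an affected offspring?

Cross: X+X- × X+Y
Offspring: 1 X+X+, 1 X+Y, 1 X+X-, 1 X-Y
Probability of an affected offspring: 1/4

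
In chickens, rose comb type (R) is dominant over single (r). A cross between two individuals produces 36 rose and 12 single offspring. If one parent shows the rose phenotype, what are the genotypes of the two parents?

Observed offspring: 36 rose, 12 single
The observed ratio simplifies to 3:1. Single (rr) offspring appear, so each parent must contribute one r allele. The parent stated to show rose carries R, so it is Rr. The other parent is then either Rr or rr: Rr × rr would give a 1:1 split, whereas Rr × Rr gives 3:1 — matching the data. So both parents are heterozygous (Rr × Rr).
Parent genotypes: Rr × Rr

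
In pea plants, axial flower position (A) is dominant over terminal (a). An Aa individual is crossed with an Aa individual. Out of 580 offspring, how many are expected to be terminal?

Punnett square for Aa × Aa:
Offspring genotypes: 1 AA, 2 Aa, 1 aa
axial: 3, terminal: 1
terminal: 1 out of 4 → fraction 1/4
Expected count = 1/4 × 580 = 145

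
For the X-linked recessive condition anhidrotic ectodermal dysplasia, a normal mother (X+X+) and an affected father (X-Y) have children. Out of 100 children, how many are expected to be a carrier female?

Cross: X+X+ × X-Y
Offspring: 2 X+X-, 2 X+Y
Probability of a carrier female: 2/4 = 1/2
Expected count = 1/2 × 100 = 50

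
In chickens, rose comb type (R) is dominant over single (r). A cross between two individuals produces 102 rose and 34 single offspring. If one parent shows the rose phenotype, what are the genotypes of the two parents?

Observed offspring: 102 rose, 34 single
The observed ratio simplifies to 3:1. Single (rr) offspring appear, so each parent must contribute one r allele. The parent stated to show rose carries R, so it is Rr. The other parent is then either Rr or rr: Rr × rr would give a 1:1 split, whereas Rr × Rr gives 3:1 — matching the data. So both parents are heterozygous (Rr × Rr).
Parent genotypes: Rr × Rr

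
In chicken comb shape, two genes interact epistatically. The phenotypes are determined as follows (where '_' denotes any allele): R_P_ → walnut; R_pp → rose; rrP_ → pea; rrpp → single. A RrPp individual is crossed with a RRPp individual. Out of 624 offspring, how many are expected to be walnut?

Cross: RrPp × RRPp — consider each gene separately:
R gene: Rr × RR → 2 RR, 2 Rr → 4 R_ (out of 4)
P gene: Pp × Pp → 1 PP, 2 Pp, 1 pp → 3 P_ : 1 pp (out of 4)
Genotype classes (out of 4 × 4 = 16): R_P_ = 4×3 = 12; R_pp = 4×1 = 4
Apply the phenotype rules: R_P_ (12) → walnut; R_pp (4) → rose
Phenotype counts (out of 16): 12 walnut, 4 rose
walnut: 12 out of 16 → fraction 3/4
Expected count = 3/4 × 624 = 468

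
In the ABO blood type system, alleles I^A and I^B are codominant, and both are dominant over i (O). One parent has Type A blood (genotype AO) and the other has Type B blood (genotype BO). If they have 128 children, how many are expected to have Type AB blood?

Cross: AO × BO
Possible offspring genotypes: 1 AB, 1 AO, 1 BO, 1 OO
Blood type counts: 1 Type AB, 1 Type A, 1 Type B, 1 Type O
Probability of Type AB: 1/4
Expected count = 1/4 × 128 = 32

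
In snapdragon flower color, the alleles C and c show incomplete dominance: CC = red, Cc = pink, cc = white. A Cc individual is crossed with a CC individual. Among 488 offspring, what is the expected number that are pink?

Punnett square for Cc × CC:
Offspring genotypes: 2 CC, 2 Cc
Phenotype counts: 2 red, 2 pink
pink: 2 out of 4 → fraction 1/2
Expected count = 1/2 × 488 = 244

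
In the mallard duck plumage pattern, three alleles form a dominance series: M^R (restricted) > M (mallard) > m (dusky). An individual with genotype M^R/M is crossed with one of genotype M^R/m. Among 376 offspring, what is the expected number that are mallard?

Cross: M^R/M × M^R/m
Allele dominance: M^R > M > m
Offspring genotypes: 1 M^R/M^R, 1 M^R/m, 1 M^R/M, 1 M/m
Phenotype counts: 3 restricted, 1 mallard
mallard: 1 out of 4 → fraction 1/4
Expected count = 1/4 × 376 = 94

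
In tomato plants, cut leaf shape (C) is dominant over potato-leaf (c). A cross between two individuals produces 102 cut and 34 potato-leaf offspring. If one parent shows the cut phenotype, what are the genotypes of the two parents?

Observed offspring: 102 cut, 34 potato-leaf
The observed ratio simplifies to 3:1. Potato-leaf (cc) offspring appear, so each parent must contribute one c allele. The parent stated to show cut carries C, so it is Cc. The other parent is then either Cc or cc: Cc × cc would give a 1:1 split, whereas Cc × Cc gives 3:1 — matching the data. So both parents are heterozygous (Cc × Cc).
Parent genotypes: Cc × Cc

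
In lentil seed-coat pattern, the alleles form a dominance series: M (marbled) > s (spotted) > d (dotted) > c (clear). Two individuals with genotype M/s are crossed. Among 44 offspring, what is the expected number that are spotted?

Cross: M/s × M/s
Allele dominance: M > s > d > c
Offspring genotypes: 1 M/M, 2 M/s, 1 s/s
Phenotype counts: 3 marbled, 1 spotted
spotted: 1 out of 4 → fraction 1/4
Expected count = 1/4 × 44 = 11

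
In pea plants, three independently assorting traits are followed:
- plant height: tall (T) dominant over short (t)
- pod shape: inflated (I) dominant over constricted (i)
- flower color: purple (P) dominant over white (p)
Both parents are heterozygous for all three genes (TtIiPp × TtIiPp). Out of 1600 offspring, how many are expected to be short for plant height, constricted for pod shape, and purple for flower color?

Trihybrid cross: TtIiPp × TtIiPp
Each trait segregates independently with a 3:1 phenotypic ratio, so each gene contributes 3/4 (dominant) or 1/4 (recessive).
Target: short (plant height), constricted (pod shape), purple (flower color)
Probability = product of independent per-trait probabilities
= 1/4 × 1/4 × 3/4 = 3/64
Expected count = 3/64 × 1600 = 75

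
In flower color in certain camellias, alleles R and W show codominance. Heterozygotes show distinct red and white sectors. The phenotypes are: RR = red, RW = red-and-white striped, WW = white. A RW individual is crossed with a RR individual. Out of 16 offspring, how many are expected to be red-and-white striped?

Punnett square for RW × RR:
Offspring genotypes: 2 RR, 2 RW
Phenotype counts: 2 red, 2 red-and-white striped
red-and-white striped: 2 out of 4 → fraction 1/2
Expected count = 1/2 × 16 = 8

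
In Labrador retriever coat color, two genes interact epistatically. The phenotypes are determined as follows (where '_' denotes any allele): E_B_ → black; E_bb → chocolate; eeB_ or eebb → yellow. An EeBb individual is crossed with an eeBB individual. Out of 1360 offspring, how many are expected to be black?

Cross: EeBb × eeBB — consider each gene separately:
E gene: Ee × ee → 2 Ee, 2 ee → 2 E_ : 2 ee (out of 4)
B gene: Bb × BB → 2 BB, 2 Bb → 4 B_ (out of 4)
Genotype classes (out of 4 × 4 = 16): E_B_ = 2×4 = 8; eeB_ = 2×4 = 8
Apply the phenotype rules: E_B_ (8) → black; eeB_ (8) → yellow
Phenotype counts (out of 16): 8 black, 8 yellow
black: 8 out of 16 → fraction 1/2
Expected count = 1/2 × 1360 = 680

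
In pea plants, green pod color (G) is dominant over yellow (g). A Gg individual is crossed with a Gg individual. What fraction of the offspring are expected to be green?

Punnett square for Gg × Gg:
Offspring genotypes: 1 GG, 2 Gg, 1 gg
green: 3, yellow: 1
green: 3 out of 4
Probability: 3/4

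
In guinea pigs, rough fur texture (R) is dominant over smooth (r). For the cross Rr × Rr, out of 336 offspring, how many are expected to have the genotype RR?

Punnett square for Rr × Rr:
Offspring genotypes: 1 RR, 2 Rr, 1 rr
Total offspring: 4
Count with target: 1
Probability: 1/4
Expected count = 1/4 × 336 = 84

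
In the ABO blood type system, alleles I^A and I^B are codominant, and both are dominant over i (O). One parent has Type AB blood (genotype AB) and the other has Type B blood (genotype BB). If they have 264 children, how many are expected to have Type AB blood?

Cross: AB × BB
Possible offspring genotypes: 2 AB, 2 BB
Blood type counts: 2 Type AB, 2 Type B
Probability of Type AB: 2/4 = 1/2
Expected count = 1/2 × 264 = 132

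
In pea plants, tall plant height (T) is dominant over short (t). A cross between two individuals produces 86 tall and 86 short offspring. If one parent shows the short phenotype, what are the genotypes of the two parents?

Observed offspring: 86 tall, 86 short
The observed ratio simplifies to 1:1. One parent shows short, so its genotype must be tt. A 1:1 offspring split requires the other parent to be heterozygous (Tt).
Parent genotypes: tt × Tt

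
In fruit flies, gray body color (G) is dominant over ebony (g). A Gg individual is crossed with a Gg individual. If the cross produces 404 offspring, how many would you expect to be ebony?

Punnett square for Gg × Gg:
Offspring genotypes: 1 GG, 2 Gg, 1 gg
gray: 3, ebony: 1
ebony: 1 out of 4 → fraction 1/4
Expected count = 1/4 × 404 = 101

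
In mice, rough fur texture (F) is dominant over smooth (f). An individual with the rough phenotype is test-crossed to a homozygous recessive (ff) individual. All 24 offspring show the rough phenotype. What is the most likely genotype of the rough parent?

Test cross: ? × ff
All offspring are rough.
If the unknown parent were heterozygous (Ff), about half of 24 offspring would be smooth; none are. The unknown parent is most likely homozygous dominant (FF).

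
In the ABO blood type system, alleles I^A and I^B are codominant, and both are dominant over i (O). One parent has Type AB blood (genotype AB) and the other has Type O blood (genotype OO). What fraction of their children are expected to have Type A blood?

Cross: AB × OO
Possible offspring genotypes: 2 AO, 2 BO
Blood type counts: 2 Type A, 2 Type B
Probability of Type A: 2/4 = 1/2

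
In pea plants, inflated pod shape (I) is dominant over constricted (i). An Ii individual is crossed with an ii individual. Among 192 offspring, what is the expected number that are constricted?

Punnett square for Ii × ii:
Offspring genotypes: 2 Ii, 2 ii
inflated: 2, constricted: 2
constricted: 2 out of 4 → fraction 1/2
Expected count = 1/2 × 192 = 96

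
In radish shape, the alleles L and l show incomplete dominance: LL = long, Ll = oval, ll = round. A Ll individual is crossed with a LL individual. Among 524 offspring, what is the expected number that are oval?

Punnett square for Ll × LL:
Offspring genotypes: 2 LL, 2 Ll
Phenotype counts: 2 long, 2 oval
oval: 2 out of 4 → fraction 1/2
Expected count = 1/2 × 524 = 262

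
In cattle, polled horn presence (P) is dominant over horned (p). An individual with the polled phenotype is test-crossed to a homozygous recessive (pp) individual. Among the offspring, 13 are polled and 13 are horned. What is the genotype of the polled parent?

Test cross: ? × pp
Offspring: 13 polled, 13 horned — approximately 1:1.
A 1:1 ratio in a test cross indicates the unknown parent is heterozygous (Pp).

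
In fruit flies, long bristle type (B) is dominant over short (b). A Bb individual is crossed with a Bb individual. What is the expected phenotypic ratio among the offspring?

Punnett square for Bb × Bb:
Offspring genotypes: 1 BB, 2 Bb, 1 bb
long: 3, short: 1
Ratio: 3:1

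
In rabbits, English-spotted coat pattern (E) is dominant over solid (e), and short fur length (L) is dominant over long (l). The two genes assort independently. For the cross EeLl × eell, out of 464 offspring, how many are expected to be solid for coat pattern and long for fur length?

Dihybrid cross EeLl × eell — consider each gene separately:
coat pattern: Ee × ee → 2 Ee, 2 ee → 2 E_ : 2 ee (out of 4)
fur length: Ll × ll → 2 Ll, 2 ll → 2 L_ : 2 ll (out of 4)
Looking for: solid (ee) and long (ll)
P(solid) = 2/4, P(long) = 2/4
P(both) = 2/4 × 2/4 = 4/16 = 1/4
Expected count = 1/4 × 464 = 116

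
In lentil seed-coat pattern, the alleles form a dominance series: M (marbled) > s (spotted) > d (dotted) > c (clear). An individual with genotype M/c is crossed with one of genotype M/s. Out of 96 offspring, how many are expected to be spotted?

Cross: M/c × M/s
Allele dominance: M > s > d > c
Offspring genotypes: 1 M/M, 1 M/s, 1 M/c, 1 s/c
Phenotype counts: 3 marbled, 1 spotted
spotted: 1 out of 4 → fraction 1/4
Expected count = 1/4 × 96 = 24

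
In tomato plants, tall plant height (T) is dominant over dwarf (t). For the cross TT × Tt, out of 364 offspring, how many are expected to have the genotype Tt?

Punnett square for TT × Tt:
Offspring genotypes: 2 TT, 2 Tt
Total offspring: 4
Count with target: 2
Probability: 2/4 = 1/2
Expected count = 1/2 × 364 = 182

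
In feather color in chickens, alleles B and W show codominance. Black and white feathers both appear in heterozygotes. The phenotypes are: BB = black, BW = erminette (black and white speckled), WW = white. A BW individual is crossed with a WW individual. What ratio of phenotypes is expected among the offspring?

Punnett square for BW × WW:
Offspring genotypes: 2 BW, 2 WW
Phenotype counts: 2 erminette (black and white speckled), 2 white
Ratio: 1 erminette (black and white speckled) : 1 white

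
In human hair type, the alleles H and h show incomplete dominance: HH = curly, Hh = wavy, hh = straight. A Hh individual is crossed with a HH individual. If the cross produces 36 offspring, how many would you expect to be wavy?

Punnett square for Hh × HH:
Offspring genotypes: 2 HH, 2 Hh
Phenotype counts: 2 curly, 2 wavy
wavy: 2 out of 4 → fraction 1/2
Expected count = 1/2 × 36 = 18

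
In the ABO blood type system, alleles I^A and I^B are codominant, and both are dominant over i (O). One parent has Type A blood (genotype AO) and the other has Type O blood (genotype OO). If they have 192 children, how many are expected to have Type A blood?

Cross: AO × OO
Possible offspring genotypes: 2 AO, 2 OO
Blood type counts: 2 Type A, 2 Type O
Probability of Type A: 2/4 = 1/2
Expected count = 1/2 × 192 = 96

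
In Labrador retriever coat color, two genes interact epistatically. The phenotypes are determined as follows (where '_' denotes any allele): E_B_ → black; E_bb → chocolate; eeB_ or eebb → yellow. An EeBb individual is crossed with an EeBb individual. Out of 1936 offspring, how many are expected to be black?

Cross: EeBb × EeBb — consider each gene separately:
E gene: Ee × Ee → 1 EE, 2 Ee, 1 ee → 3 E_ : 1 ee (out of 4)
B gene: Bb × Bb → 1 BB, 2 Bb, 1 bb → 3 B_ : 1 bb (out of 4)
Genotype classes (out of 4 × 4 = 16): E_B_ = 3×3 = 9; E_bb = 3×1 = 3; eeB_ = 1×3 = 3; eebb = 1×1 = 1
Apply the phenotype rules: E_B_ (9) → black; E_bb (3) → chocolate; eeB_ (3) + eebb (1) → yellow
Phenotype counts (out of 16): 9 black, 3 chocolate, 4 yellow
black: 9 out of 16 → fraction 9/16
Expected count = 9/16 × 1936 = 1089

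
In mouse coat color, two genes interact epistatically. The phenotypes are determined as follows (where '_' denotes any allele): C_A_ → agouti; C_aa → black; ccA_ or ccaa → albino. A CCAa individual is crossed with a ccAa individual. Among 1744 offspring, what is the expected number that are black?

Cross: CCAa × ccAa — consider each gene separately:
C gene: CC × cc → 4 Cc → 4 C_ (out of 4)
A gene: Aa × Aa → 1 AA, 2 Aa, 1 aa → 3 A_ : 1 aa (out of 4)
Genotype classes (out of 4 × 4 = 16): C_A_ = 4×3 = 12; C_aa = 4×1 = 4
Apply the phenotype rules: C_A_ (12) → agouti; C_aa (4) → black
Phenotype counts (out of 16): 12 agouti, 4 black
black: 4 out of 16 → fraction 1/4
Expected count = 1/4 × 1744 = 436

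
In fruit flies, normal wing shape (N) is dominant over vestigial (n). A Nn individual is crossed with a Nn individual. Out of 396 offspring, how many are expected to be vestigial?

Punnett square for Nn × Nn:
Offspring genotypes: 1 NN, 2 Nn, 1 nn
normal: 3, vestigial: 1
vestigial: 1 out of 4 → fraction 1/4
Expected count = 1/4 × 396 = 99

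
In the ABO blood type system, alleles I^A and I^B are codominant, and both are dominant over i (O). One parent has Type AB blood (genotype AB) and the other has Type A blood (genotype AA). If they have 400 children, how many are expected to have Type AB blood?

Cross: AB × AA
Possible offspring genotypes: 2 AA, 2 AB
Blood type counts: 2 Type A, 2 Type AB
Probability of Type AB: 2/4 = 1/2
Expected count = 1/2 × 400 = 200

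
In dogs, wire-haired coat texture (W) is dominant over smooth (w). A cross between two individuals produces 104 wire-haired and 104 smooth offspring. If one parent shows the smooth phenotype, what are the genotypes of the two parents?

Observed offspring: 104 wire-haired, 104 smooth
The observed ratio simplifies to 1:1. One parent shows smooth, so its genotype must be ww. A 1:1 offspring split requires the other parent to be heterozygous (Ww).
Parent genotypes: ww × Ww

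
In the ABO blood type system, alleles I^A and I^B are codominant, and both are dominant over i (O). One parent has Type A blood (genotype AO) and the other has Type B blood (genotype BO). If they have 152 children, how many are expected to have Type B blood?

Cross: AO × BO
Possible offspring genotypes: 1 AB, 1 AO, 1 BO, 1 OO
Blood type counts: 1 Type AB, 1 Type A, 1 Type B, 1 Type O
Probability of Type B: 1/4
Expected count = 1/4 × 152 = 38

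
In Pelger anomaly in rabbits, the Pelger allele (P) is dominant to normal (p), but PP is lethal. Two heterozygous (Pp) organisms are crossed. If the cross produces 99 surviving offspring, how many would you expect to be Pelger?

Cross: Pp × Pp
Punnett square offspring (before lethality): 1 PP, 2 Pp, 1 pp
The PP genotype is lethal (embryos die); surviving offspring: 2 Pp, 1 pp
Pelger: 2 out of 3 → fraction 2/3
Expected count = 2/3 × 99 = 66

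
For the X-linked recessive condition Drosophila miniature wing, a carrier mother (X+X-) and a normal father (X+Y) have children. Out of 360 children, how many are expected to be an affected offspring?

Cross: X+X- × X+Y
Offspring: 1 X+X+, 1 X+Y, 1 X+X-, 1 X-Y
Probability of an affected offspring: 1/4
Expected count = 1/4 × 360 = 90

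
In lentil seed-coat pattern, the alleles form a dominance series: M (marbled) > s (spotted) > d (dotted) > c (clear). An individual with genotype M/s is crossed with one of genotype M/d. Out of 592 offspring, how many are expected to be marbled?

Cross: M/s × M/d
Allele dominance: M > s > d > c
Offspring genotypes: 1 M/M, 1 M/d, 1 M/s, 1 s/d
Phenotype counts: 3 marbled, 1 spotted
marbled: 3 out of 4 → fraction 3/4
Expected count = 3/4 × 592 = 444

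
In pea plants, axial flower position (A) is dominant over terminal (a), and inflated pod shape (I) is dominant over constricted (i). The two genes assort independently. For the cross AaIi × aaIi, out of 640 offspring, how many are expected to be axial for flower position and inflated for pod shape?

Dihybrid cross AaIi × aaIi — consider each gene separately:
flower position: Aa × aa → 2 Aa, 2 aa → 2 A_ : 2 aa (out of 4)
pod shape: Ii × Ii → 1 II, 2 Ii, 1 ii → 3 I_ : 1 ii (out of 4)
Looking for: axial (A_) and inflated (I_)
P(axial) = 2/4, P(inflated) = 3/4
P(both) = 2/4 × 3/4 = 6/16 = 3/8
Expected count = 3/8 × 640 = 240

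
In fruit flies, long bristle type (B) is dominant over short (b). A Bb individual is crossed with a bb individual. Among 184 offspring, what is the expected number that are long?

Punnett square for Bb × bb:
Offspring genotypes: 2 Bb, 2 bb
long: 2, short: 2
long: 2 out of 4 → fraction 1/2
Expected count = 1/2 × 184 = 92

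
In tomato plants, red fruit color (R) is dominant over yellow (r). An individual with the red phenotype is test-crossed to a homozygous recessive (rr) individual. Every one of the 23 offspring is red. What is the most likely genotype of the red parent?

Test cross: ? × rr
All offspring are red.
If the unknown parent were heterozygous (Rr), about half of 23 offspring would be yellow; none are. The unknown parent is most likely homozygous dominant (RR).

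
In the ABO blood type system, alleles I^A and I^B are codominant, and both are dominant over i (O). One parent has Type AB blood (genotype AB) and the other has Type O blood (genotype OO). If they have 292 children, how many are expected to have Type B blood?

Cross: AB × OO
Possible offspring genotypes: 2 AO, 2 BO
Blood type counts: 2 Type A, 2 Type B
Probability of Type B: 2/4 = 1/2
Expected count = 1/2 × 292 = 146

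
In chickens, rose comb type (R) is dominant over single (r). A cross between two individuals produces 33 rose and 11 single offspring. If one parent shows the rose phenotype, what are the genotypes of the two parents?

Observed offspring: 33 rose, 11 single
The observed ratio simplifies to 3:1. Single (rr) offspring appear, so each parent must contribute one r allele. The parent stated to show rose carries R, so it is Rr. The other parent is then either Rr or rr: Rr × rr would give a 1:1 split, whereas Rr × Rr gives 3:1 — matching the data. So both parents are heterozygous (Rr × Rr).
Parent genotypes: Rr × Rr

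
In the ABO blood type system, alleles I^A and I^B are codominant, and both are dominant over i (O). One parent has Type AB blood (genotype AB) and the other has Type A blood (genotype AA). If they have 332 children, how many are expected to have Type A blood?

Cross: AB × AA
Possible offspring genotypes: 2 AA, 2 AB
Blood type counts: 2 Type A, 2 Type AB
Probability of Type A: 2/4 = 1/2
Expected count = 1/2 × 332 = 166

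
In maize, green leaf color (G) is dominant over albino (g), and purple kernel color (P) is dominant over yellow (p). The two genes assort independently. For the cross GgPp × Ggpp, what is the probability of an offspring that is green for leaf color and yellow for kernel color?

Dihybrid cross GgPp × Ggpp — consider each gene separately:
leaf color: Gg × Gg → 1 GG, 2 Gg, 1 gg → 3 G_ : 1 gg (out of 4)
kernel color: Pp × pp → 2 Pp, 2 pp → 2 P_ : 2 pp (out of 4)
Looking for: green (G_) and yellow (pp)
P(green) = 3/4, P(yellow) = 2/4
P(both) = 3/4 × 2/4 = 6/16 = 3/8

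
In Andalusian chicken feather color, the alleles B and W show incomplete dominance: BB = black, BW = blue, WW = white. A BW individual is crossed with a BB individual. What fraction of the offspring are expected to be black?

Punnett square for BW × BB:
Offspring genotypes: 2 BB, 2 BW
Phenotype counts: 2 black, 2 blue
black: 2 out of 4
Probability: 2/4 = 1/2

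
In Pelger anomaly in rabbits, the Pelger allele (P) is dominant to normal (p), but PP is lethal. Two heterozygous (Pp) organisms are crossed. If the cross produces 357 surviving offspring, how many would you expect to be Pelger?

Cross: Pp × Pp
Punnett square offspring (before lethality): 1 PP, 2 Pp, 1 pp
The PP genotype is lethal (embryos die); surviving offspring: 2 Pp, 1 pp
Pelger: 2 out of 3 → fraction 2/3
Expected count = 2/3 × 357 = 238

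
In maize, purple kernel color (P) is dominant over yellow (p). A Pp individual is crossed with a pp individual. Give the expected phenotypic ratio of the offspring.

Punnett square for Pp × pp:
Offspring genotypes: 2 Pp, 2 pp
purple: 2, yellow: 2
Ratio: 1:1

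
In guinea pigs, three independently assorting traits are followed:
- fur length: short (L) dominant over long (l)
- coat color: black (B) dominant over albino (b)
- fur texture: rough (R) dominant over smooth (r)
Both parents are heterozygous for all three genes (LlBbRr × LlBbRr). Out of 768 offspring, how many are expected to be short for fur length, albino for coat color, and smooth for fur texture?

Trihybrid cross: LlBbRr × LlBbRr
Each trait segregates independently with a 3:1 phenotypic ratio, so each gene contributes 3/4 (dominant) or 1/4 (recessive).
Target: short (fur length), albino (coat color), smooth (fur texture)
Probability = product of independent per-trait probabilities
= 3/4 × 1/4 × 1/4 = 3/64
Expected count = 3/64 × 768 = 36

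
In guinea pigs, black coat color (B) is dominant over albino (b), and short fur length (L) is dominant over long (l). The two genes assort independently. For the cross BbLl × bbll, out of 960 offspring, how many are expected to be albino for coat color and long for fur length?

Dihybrid cross BbLl × bbll — consider each gene separately:
coat color: Bb × bb → 2 Bb, 2 bb → 2 B_ : 2 bb (out of 4)
fur length: Ll × ll → 2 Ll, 2 ll → 2 L_ : 2 ll (out of 4)
Looking for: albino (bb) and long (ll)
P(albino) = 2/4, P(long) = 2/4
P(both) = 2/4 × 2/4 = 4/16 = 1/4
Expected count = 1/4 × 960 = 240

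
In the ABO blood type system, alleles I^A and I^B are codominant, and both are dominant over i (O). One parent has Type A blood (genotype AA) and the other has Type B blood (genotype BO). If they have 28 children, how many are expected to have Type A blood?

Cross: AA × BO
Possible offspring genotypes: 2 AB, 2 AO
Blood type counts: 2 Type AB, 2 Type A
Probability of Type A: 2/4 = 1/2
Expected count = 1/2 × 28 = 14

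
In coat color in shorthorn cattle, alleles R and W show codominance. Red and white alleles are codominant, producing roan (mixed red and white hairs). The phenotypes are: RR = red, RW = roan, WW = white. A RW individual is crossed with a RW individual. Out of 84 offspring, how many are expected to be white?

Punnett square for RW × RW:
Offspring genotypes: 1 RR, 2 RW, 1 WW
Phenotype counts: 1 red, 2 roan, 1 white
white: 1 out of 4 → fraction 1/4
Expected count = 1/4 × 84 = 21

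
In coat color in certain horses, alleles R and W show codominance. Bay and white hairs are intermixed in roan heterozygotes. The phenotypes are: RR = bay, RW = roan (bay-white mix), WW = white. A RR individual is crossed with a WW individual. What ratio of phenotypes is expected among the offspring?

Punnett square for RR × WW:
Offspring genotypes: 4 RW
Phenotype counts: 4 roan (bay-white mix)
Ratio: all roan (bay-white mix)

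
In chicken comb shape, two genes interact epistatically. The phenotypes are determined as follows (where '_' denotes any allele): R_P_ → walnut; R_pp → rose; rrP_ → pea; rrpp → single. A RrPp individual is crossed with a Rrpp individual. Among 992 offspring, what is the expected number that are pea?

Cross: RrPp × Rrpp — consider each gene separately:
R gene: Rr × Rr → 1 RR, 2 Rr, 1 rr → 3 R_ : 1 rr (out of 4)
P gene: Pp × pp → 2 Pp, 2 pp → 2 P_ : 2 pp (out of 4)
Genotype classes (out of 4 × 4 = 16): R_P_ = 3×2 = 6; R_pp = 3×2 = 6; rrP_ = 1×2 = 2; rrpp = 1×2 = 2
Apply the phenotype rules: R_P_ (6) → walnut; R_pp (6) → rose; rrP_ (2) → pea; rrpp (2) → single
Phenotype counts (out of 16): 6 walnut, 6 rose, 2 pea, 2 single
pea: 2 out of 16 → fraction 1/8
Expected count = 1/8 × 992 = 124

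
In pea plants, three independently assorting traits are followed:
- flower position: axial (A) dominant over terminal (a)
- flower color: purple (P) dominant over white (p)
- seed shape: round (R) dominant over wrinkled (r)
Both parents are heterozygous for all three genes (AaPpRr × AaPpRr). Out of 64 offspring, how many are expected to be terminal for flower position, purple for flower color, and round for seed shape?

Trihybrid cross: AaPpRr × AaPpRr
Each trait segregates independently with a 3:1 phenotypic ratio, so each gene contributes 3/4 (dominant) or 1/4 (recessive).
Target: terminal (flower position), purple (flower color), round (seed shape)
Probability = product of independent per-trait probabilities
= 1/4 × 3/4 × 3/4 = 9/64
Expected count = 9/64 × 64 = 9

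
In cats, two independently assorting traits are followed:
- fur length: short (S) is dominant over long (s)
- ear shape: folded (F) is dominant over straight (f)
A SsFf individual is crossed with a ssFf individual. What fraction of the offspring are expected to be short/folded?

Dihybrid cross SsFf × ssFf — consider each gene separately:
fur length: Ss × ss → 2 Ss, 2 ss → 2 S_ : 2 ss (out of 4)
ear shape: Ff × Ff → 1 FF, 2 Ff, 1 ff → 3 F_ : 1 ff (out of 4)
Combine (counts out of 4 × 4 = 16): short/folded (S_F_) = 2×3 = 6; short/straight (S_ff) = 2×1 = 2; long/folded (ssF_) = 2×3 = 6; long/straight (ssff) = 2×1 = 2
Phenotype counts (out of 16): 6 short/folded, 2 short/straight, 6 long/folded, 2 long/straight
short/folded: 6 out of 16
Probability: 6/16 = 3/8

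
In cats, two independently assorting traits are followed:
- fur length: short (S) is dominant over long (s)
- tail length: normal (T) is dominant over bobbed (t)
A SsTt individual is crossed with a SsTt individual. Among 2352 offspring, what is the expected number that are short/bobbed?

Dihybrid cross SsTt × SsTt — consider each gene separately:
fur length: Ss × Ss → 1 SS, 2 Ss, 1 ss → 3 S_ : 1 ss (out of 4)
tail length: Tt × Tt → 1 TT, 2 Tt, 1 tt → 3 T_ : 1 tt (out of 4)
Combine (counts out of 4 × 4 = 16): short/normal (S_T_) = 3×3 = 9; short/bobbed (S_tt) = 3×1 = 3; long/normal (ssT_) = 1×3 = 3; long/bobbed (sstt) = 1×1 = 1
Phenotype counts (out of 16): 9 short/normal, 3 short/bobbed, 3 long/normal, 1 long/bobbed
short/bobbed: 3 out of 16 → fraction 3/16
Expected count = 3/16 × 2352 = 441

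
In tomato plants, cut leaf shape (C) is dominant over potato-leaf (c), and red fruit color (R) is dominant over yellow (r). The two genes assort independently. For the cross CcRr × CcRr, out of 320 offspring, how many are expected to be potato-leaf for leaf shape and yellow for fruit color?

Dihybrid cross CcRr × CcRr — consider each gene separately:
leaf shape: Cc × Cc → 1 CC, 2 Cc, 1 cc → 3 C_ : 1 cc (out of 4)
fruit color: Rr × Rr → 1 RR, 2 Rr, 1 rr → 3 R_ : 1 rr (out of 4)
Looking for: potato-leaf (cc) and yellow (rr)
P(potato-leaf) = 1/4, P(yellow) = 1/4
P(both) = 1/4 × 1/4 = 1/16
Expected count = 1/16 × 320 = 20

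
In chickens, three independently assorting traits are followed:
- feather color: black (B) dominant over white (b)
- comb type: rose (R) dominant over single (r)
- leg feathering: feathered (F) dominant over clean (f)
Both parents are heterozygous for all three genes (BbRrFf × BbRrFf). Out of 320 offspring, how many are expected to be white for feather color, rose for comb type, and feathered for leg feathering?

Trihybrid cross: BbRrFf × BbRrFf
Each trait segregates independently with a 3:1 phenotypic ratio, so each gene contributes 3/4 (dominant) or 1/4 (recessive).
Target: white (feather color), rose (comb type), feathered (leg feathering)
Probability = product of independent per-trait probabilities
= 1/4 × 3/4 × 3/4 = 9/64
Expected count = 9/64 × 320 = 45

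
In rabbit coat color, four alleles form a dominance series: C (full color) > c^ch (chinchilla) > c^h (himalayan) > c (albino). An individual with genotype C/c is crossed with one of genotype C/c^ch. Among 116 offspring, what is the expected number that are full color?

Cross: C/c × C/c^ch
Allele dominance: C > c^ch > c^h > c
Offspring genotypes: 1 C/C, 1 C/c^ch, 1 C/c, 1 c^ch/c
Phenotype counts: 3 full color, 1 chinchilla
full color: 3 out of 4 → fraction 3/4
Expected count = 3/4 × 116 = 87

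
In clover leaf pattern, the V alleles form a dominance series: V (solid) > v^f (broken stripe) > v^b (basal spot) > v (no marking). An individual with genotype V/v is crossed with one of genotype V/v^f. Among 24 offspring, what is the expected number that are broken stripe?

Cross: V/v × V/v^f
Allele dominance: V > v^f > v^b > v
Offspring genotypes: 1 V/V, 1 V/v^f, 1 V/v, 1 v^f/v
Phenotype counts: 3 solid, 1 broken stripe
broken stripe: 1 out of 4 → fraction 1/4
Expected count = 1/4 × 24 = 6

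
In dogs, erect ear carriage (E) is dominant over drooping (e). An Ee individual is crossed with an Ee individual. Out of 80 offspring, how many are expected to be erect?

Punnett square for Ee × Ee:
Offspring genotypes: 1 EE, 2 Ee, 1 ee
erect: 3, drooping: 1
erect: 3 out of 4 → fraction 3/4
Expected count = 3/4 × 80 = 60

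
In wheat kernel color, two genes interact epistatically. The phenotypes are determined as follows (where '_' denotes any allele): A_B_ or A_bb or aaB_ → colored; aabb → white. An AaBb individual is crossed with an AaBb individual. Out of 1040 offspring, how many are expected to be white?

Cross: AaBb × AaBb — consider each gene separately:
A gene: Aa × Aa → 1 AA, 2 Aa, 1 aa → 3 A_ : 1 aa (out of 4)
B gene: Bb × Bb → 1 BB, 2 Bb, 1 bb → 3 B_ : 1 bb (out of 4)
Genotype classes (out of 4 × 4 = 16): A_B_ = 3×3 = 9; A_bb = 3×1 = 3; aaB_ = 1×3 = 3; aabb = 1×1 = 1
Apply the phenotype rules: A_B_ (9) + A_bb (3) + aaB_ (3) → colored; aabb (1) → white
Phenotype counts (out of 16): 15 colored, 1 white
white: 1 out of 16 → fraction 1/16
Expected count = 1/16 × 1040 = 65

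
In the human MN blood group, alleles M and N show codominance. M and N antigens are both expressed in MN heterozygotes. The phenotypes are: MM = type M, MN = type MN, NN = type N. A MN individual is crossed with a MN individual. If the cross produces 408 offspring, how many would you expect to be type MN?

Punnett square for MN × MN:
Offspring genotypes: 1 MM, 2 MN, 1 NN
Phenotype counts: 1 type M, 2 type MN, 1 type N
type MN: 2 out of 4 → fraction 1/2
Expected count = 1/2 × 408 = 204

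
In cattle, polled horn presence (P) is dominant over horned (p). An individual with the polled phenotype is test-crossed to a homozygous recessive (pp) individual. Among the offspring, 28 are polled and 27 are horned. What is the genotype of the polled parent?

Test cross: ? × pp
Offspring: 28 polled, 27 horned — approximately 1:1.
A 1:1 ratio in a test cross indicates the unknown parent is heterozygous (Pp).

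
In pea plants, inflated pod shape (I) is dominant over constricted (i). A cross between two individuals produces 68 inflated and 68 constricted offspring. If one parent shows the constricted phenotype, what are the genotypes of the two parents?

Observed offspring: 68 inflated, 68 constricted
The observed ratio simplifies to 1:1. One parent shows constricted, so its genotype must be ii. A 1:1 offspring split requires the other parent to be heterozygous (Ii).
Parent genotypes: ii × Ii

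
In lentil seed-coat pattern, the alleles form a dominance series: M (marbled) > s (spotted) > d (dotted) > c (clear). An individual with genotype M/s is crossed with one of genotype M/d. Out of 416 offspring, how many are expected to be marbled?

Cross: M/s × M/d
Allele dominance: M > s > d > c
Offspring genotypes: 1 M/M, 1 M/d, 1 M/s, 1 s/d
Phenotype counts: 3 marbled, 1 spotted
marbled: 3 out of 4 → fraction 3/4
Expected count = 3/4 × 416 = 312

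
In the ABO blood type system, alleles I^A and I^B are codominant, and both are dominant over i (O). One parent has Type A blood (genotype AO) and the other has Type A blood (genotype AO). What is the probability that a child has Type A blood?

Cross: AO × AO
Possible offspring genotypes: 1 AA, 2 AO, 1 OO
Blood type counts: 3 Type A, 1 Type O
Probability of Type A: 3/4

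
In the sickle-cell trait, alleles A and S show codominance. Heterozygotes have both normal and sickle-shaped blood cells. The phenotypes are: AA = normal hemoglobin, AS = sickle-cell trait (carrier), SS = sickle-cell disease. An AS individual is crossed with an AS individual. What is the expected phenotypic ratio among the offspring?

Punnett square for AS × AS:
Offspring genotypes: 1 AA, 2 AS, 1 SS
Phenotype counts: 1 normal hemoglobin, 2 sickle-cell trait (carrier), 1 sickle-cell disease
Ratio: 1 normal hemoglobin : 2 sickle-cell trait (carrier) : 1 sickle-cell disease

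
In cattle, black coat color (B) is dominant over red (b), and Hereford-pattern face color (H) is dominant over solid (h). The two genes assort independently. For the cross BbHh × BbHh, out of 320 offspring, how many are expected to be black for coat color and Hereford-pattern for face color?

Dihybrid cross BbHh × BbHh — consider each gene separately:
coat color: Bb × Bb → 1 BB, 2 Bb, 1 bb → 3 B_ : 1 bb (out of 4)
face color: Hh × Hh → 1 HH, 2 Hh, 1 hh → 3 H_ : 1 hh (out of 4)
Looking for: black (B_) and Hereford-pattern (H_)
P(black) = 3/4, P(Hereford-pattern) = 3/4
P(both) = 3/4 × 3/4 = 9/16
Expected count = 9/16 × 320 = 180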